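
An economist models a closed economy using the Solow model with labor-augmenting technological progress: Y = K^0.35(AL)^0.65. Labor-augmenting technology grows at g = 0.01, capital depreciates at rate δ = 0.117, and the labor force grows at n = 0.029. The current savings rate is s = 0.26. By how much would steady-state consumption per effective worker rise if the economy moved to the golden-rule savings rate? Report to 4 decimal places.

The effective depreciation rate is n + g + δ = 0.029 + 0.01 + 0.117 = 0.156.
Current steady state (s = 0.26): k* = (0.26/0.156)^(1/0.65) ≈ 2.1943, y* = 2.1943^0.35 ≈ 1.3166, c* = (1−0.26)·1.3166 ≈ 0.9743.
Maximizing c = f(k) − (n+g+δ)·k gives f'(k) = n+g+δ, i.e. 0.35·k^(0.35−1) = 0.156, so k_gold = (0.35/0.156)^(1/0.65) ≈ 3.4667.
y_gold = 3.4667^0.35 ≈ 1.5451, c_gold = y_gold − 0.156·k_gold ≈ 1.0043.
Gain: Δc = 1.0043 − 0.9743 ≈ 0.0301.

Δc ≈ 0.0301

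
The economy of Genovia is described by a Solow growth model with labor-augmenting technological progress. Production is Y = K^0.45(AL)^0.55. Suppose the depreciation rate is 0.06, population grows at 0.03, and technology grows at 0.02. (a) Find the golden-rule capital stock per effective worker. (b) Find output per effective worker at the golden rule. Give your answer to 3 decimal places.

n + g + δ = 0.03 + 0.02 + 0.06 = 0.11.
Golden rule sets MPK = n+g+δ: 0.45·k^(0.45−1) = 0.11, so k_gold = (0.45/0.11)^(1/0.55) ≈ 12.9539.
y_gold = 12.9539^0.45 ≈ 3.1665.

(a) k_gold ≈ 12.954; (b) y_gold ≈ 3.167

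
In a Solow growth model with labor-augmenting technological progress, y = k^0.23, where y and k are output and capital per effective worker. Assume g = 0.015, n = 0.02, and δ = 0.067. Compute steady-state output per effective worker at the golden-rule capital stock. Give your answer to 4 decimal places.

n + g + δ = 0.02 + 0.015 + 0.067 = 0.102.
At the golden rule the marginal product of capital equals n+g+δ: 0.23·k^(0.23−1) = 0.102. Solving, k_gold = (0.23/0.102)^(1/0.77) ≈ 2.8748.
Output: y_gold = k_gold^0.23 = 2.8748^0.23 ≈ 1.2749.

y_gold ≈ 1.2749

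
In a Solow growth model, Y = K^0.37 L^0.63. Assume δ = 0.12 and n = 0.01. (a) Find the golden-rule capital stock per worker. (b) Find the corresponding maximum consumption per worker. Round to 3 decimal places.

(a) k_gold ≈ 5.261; (b) c_gold ≈ 1.164

The effective depreciation rate is n + δ = 0.01 + 0.12 = 0.13.
Setting f'(k) = n+δ gives 0.37·k^(0.37−1) = 0.13, hence k_gold = (0.37/0.13)^(1/0.63) ≈ 5.2607.
y_gold = 5.2607^0.37 ≈ 1.8484; c_gold = y_gold − 0.13·k_gold ≈ 1.1645.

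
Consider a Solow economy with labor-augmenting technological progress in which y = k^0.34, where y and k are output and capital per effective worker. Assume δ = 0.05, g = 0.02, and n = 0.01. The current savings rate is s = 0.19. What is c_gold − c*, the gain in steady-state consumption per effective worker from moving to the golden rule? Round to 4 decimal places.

Δc ≈ 0.1260

Capital per effective worker breaks even when investment replaces (n + g + δ)·k; here n + g + δ = 0.08.
Current steady state (s = 0.19): k* = (0.19/0.08)^(1/0.66) ≈ 3.7084, y* = 3.7084^0.34 ≈ 1.5614, c* = (1−0.19)·1.5614 ≈ 1.2648.
At the golden rule the marginal product of capital equals n+g+δ: 0.34·k^(0.34−1) = 0.08. Solving, k_gold = (0.34/0.08)^(1/0.66) ≈ 8.9558.
y_gold = 8.9558^0.34 ≈ 2.1072, c_gold = y_gold − 0.08·k_gold ≈ 1.3908.
Gain: Δc = 1.3908 − 1.2648 ≈ 0.1260.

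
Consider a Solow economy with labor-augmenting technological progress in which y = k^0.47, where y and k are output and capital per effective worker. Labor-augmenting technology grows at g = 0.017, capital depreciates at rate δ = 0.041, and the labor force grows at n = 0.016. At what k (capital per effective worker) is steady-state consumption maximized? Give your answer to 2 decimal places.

n + g + δ = 0.016 + 0.017 + 0.041 = 0.074.
Golden rule sets MPK = n+g+δ: 0.47·k^(0.47−1) = 0.074, so k_gold = (0.47/0.074)^(1/0.53) ≈ 32.7221.

k_gold ≈ 32.72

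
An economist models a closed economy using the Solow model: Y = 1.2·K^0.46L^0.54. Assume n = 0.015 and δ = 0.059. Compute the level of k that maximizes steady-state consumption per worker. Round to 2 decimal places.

The effective depreciation rate is n + δ = 0.015 + 0.059 = 0.074.
Maximizing c = f(k) − (n+δ)·k gives f'(k) = n+δ, i.e. 0.46·1.2·k^(0.46−1) = 0.074, so k_gold = (0.46·1.2/0.074)^(1/0.54) ≈ 41.3166.

k_gold ≈ 41.32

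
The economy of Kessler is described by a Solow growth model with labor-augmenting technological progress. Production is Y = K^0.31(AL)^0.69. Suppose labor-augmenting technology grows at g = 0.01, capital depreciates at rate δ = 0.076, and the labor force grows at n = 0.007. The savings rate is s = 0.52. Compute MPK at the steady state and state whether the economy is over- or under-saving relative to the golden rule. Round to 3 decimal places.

over-saving; MPK ≈ 0.055

Capital per effective worker breaks even when investment replaces (n + g + δ)·k; here n + g + δ = 0.093.
Steady-state k*: s·k^0.31 = 0.093·k gives k* = (0.52/0.093)^(1/0.69) ≈ 12.1161.
MPK = 0.31·12.1161^(-0.69) ≈ 0.0554.
MPK < n+g+δ = 0.093, so the economy is dynamically inefficient (over-saving).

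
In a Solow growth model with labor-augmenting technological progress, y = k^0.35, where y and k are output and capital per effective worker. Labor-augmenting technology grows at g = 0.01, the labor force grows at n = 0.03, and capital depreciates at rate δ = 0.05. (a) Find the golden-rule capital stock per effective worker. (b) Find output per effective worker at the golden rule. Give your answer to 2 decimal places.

n + g + δ = 0.03 + 0.01 + 0.05 = 0.09.
At the golden rule the marginal product of capital equals n+g+δ: 0.35·k^(0.35−1) = 0.09. Solving, k_gold = (0.35/0.09)^(1/0.65) ≈ 8.0802.
y_gold = 8.0802^0.35 ≈ 2.0778.

(a) k_gold ≈ 8.08; (b) y_gold ≈ 2.08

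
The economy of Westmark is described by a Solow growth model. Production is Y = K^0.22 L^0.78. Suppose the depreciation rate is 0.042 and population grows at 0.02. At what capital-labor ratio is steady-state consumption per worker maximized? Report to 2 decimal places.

k_gold ≈ 5.07

Capital per worker breaks even when investment replaces (n + δ)·k; here n + δ = 0.062.
At the golden rule the marginal product of capital equals n+δ: 0.22·k^(0.22−1) = 0.062. Solving, k_gold = (0.22/0.062)^(1/0.78) ≈ 5.0719.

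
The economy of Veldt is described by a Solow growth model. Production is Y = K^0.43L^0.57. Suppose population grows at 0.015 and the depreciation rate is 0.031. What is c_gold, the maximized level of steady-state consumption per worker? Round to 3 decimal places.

Capital per worker breaks even when investment replaces (n + δ)·k; here n + δ = 0.046.
Golden rule sets MPK = n+δ: 0.43·k^(0.43−1) = 0.046, so k_gold = (0.43/0.046)^(1/0.57) ≈ 50.4663.
y_gold = 50.4663^0.43 ≈ 5.3987.
c_gold = y_gold − (n+δ)·k_gold = 5.3987 − 0.046·50.4663 ≈ 3.0773.

c_gold ≈ 3.077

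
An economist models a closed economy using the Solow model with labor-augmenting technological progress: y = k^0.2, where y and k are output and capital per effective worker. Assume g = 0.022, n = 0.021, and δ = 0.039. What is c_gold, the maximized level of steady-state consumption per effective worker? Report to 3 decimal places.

Break-even investment rate: n + g + δ = 0.021 + 0.022 + 0.039 = 0.082.
Maximizing c = f(k) − (n+g+δ)·k gives f'(k) = n+g+δ, i.e. 0.2·k^(0.2−1) = 0.082, so k_gold = (0.2/0.082)^(1/0.8) ≈ 3.0480.
y_gold = 3.0480^0.2 ≈ 1.2497.
c_gold = y_gold − (n+g+δ)·k_gold = 1.2497 − 0.082·3.0480 ≈ 0.9998.

c_gold ≈ 1.000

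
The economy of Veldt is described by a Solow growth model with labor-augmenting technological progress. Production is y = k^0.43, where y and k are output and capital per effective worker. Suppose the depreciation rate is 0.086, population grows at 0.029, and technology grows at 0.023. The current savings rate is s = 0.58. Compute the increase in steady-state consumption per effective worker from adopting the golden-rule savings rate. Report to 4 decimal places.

n + g + δ = 0.029 + 0.023 + 0.086 = 0.138.
Current steady state (s = 0.58): k* = (0.58/0.138)^(1/0.57) ≈ 12.4150, y* = 12.4150^0.43 ≈ 2.9539, c* = (1−0.58)·2.9539 ≈ 1.2406.
Golden rule sets MPK = n+g+δ: 0.43·k^(0.43−1) = 0.138, so k_gold = (0.43/0.138)^(1/0.57) ≈ 7.3442.
y_gold = 7.3442^0.43 ≈ 2.3570, c_gold = y_gold − 0.138·k_gold ≈ 1.3435.
Gain: Δc = 1.3435 − 1.2406 ≈ 0.1028.

Δc ≈ 0.1028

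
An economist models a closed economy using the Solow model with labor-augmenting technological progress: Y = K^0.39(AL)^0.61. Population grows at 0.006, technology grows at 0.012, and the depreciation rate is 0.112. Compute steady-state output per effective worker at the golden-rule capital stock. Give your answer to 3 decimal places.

y_gold ≈ 2.019

The effective depreciation rate is n + g + δ = 0.006 + 0.012 + 0.112 = 0.13.
Setting f'(k) = n+g+δ gives 0.39·k^(0.39−1) = 0.13, hence k_gold = (0.39/0.13)^(1/0.61) ≈ 6.0557.
Output: y_gold = k_gold^0.39 = 6.0557^0.39 ≈ 2.0186.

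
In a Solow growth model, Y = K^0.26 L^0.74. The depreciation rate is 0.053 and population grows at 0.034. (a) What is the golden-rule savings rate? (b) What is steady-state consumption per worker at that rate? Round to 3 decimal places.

(a) s_gold = 0.260; (b) c_gold ≈ 1.087

The effective depreciation rate is n + δ = 0.034 + 0.053 = 0.087.
For Cobb-Douglas, s_gold equals capital's share: s_gold = 0.26.
Setting f'(k) = n+δ gives 0.26·k^(0.26−1) = 0.087, hence k_gold = (0.26/0.087)^(1/0.74) ≈ 4.3904.
y_gold = 4.3904^0.26 ≈ 1.4691; c_gold = (1−0.26)·y_gold ≈ 1.0871.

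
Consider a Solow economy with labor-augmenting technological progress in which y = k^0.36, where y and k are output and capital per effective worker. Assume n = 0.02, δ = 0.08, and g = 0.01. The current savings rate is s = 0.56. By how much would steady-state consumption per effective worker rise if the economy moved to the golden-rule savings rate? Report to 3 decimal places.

Capital per effective worker breaks even when investment replaces (n + g + δ)·k; here n + g + δ = 0.11.
Current steady state (s = 0.56): k* = (0.56/0.11)^(1/0.64) ≈ 12.7165, y* = 12.7165^0.36 ≈ 2.4979, c* = (1−0.56)·2.4979 ≈ 1.0991.
Setting f'(k) = n+g+δ gives 0.36·k^(0.36−1) = 0.11, hence k_gold = (0.36/0.11)^(1/0.64) ≈ 6.3760.
y_gold = 6.3760^0.36 ≈ 1.9482, c_gold = y_gold − 0.11·k_gold ≈ 1.2469.
Gain: Δc = 1.2469 − 1.0991 ≈ 0.1478.

Δc ≈ 0.148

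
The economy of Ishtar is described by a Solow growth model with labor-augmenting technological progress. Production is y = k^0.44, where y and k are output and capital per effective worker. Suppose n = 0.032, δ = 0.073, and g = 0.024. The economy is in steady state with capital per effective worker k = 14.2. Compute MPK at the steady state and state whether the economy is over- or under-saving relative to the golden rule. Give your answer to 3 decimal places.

Break-even investment rate: n + g + δ = 0.032 + 0.024 + 0.073 = 0.129.
MPK = 0.44·k^(0.44−1) = 0.44·14.2^(-0.56) ≈ 0.0996.
MPK < 0.129, so the economy is dynamically inefficient (over-saving).

over-saving; MPK ≈ 0.100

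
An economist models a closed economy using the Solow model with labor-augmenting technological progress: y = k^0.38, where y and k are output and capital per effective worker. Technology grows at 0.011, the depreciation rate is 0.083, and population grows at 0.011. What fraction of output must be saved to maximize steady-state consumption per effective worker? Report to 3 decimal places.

s_gold = 0.380

Break-even investment rate: n + g + δ = 0.011 + 0.011 + 0.083 = 0.105.
At the golden rule MPK = n+g+δ, and in any Cobb-Douglas steady state s = (n+g+δ)·k/y = MPK·k/y = capital's share 0.38.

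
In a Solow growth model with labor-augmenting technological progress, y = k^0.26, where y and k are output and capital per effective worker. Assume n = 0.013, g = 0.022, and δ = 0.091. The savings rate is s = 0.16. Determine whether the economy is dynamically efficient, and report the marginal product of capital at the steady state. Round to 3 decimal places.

dynamically efficient; MPK ≈ 0.205

Break-even investment rate: n + g + δ = 0.013 + 0.022 + 0.091 = 0.126.
Steady-state k*: s·k^0.26 = 0.126·k gives k* = (0.16/0.126)^(1/0.74) ≈ 1.3810.
MPK = 0.26·1.3810^(-0.74) ≈ 0.2048.
MPK > n+g+δ = 0.126, so the economy is dynamically efficient (under-saving).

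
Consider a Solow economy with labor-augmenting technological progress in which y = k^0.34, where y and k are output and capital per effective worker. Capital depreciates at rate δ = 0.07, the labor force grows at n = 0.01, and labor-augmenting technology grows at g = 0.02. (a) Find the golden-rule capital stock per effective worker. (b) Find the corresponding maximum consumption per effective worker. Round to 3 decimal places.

n + g + δ = 0.01 + 0.02 + 0.07 = 0.1.
Maximizing c = f(k) − (n+g+δ)·k gives f'(k) = n+g+δ, i.e. 0.34·k^(0.34−1) = 0.1, so k_gold = (0.34/0.1)^(1/0.66) ≈ 6.3866.
y_gold = 6.3866^0.34 ≈ 1.8784; c_gold = y_gold − 0.1·k_gold ≈ 1.2398.

(a) k_gold ≈ 6.387; (b) c_gold ≈ 1.240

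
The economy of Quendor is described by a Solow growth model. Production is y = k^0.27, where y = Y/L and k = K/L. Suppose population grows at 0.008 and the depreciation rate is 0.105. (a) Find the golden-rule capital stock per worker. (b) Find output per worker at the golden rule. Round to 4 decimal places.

(a) k_gold ≈ 3.2976; (b) y_gold ≈ 1.3801

Capital per worker breaks even when investment replaces (n + δ)·k; here n + δ = 0.113.
Maximizing c = f(k) − (n+δ)·k gives f'(k) = n+δ, i.e. 0.27·k^(0.27−1) = 0.113, so k_gold = (0.27/0.113)^(1/0.73) ≈ 3.2976.
y_gold = 3.2976^0.27 ≈ 1.3801.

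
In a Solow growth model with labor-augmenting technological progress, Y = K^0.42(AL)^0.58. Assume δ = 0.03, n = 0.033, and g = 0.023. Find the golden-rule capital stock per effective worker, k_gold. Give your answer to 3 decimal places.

k_gold ≈ 15.399

Break-even investment rate: n + g + δ = 0.033 + 0.023 + 0.03 = 0.086.
At the golden rule the marginal product of capital equals n+g+δ: 0.42·k^(0.42−1) = 0.086. Solving, k_gold = (0.42/0.086)^(1/0.58) ≈ 15.3993.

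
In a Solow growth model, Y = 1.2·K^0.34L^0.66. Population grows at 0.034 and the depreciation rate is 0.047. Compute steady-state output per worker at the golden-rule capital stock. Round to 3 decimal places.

n + δ = 0.034 + 0.047 = 0.081.
Setting f'(k) = n+δ gives 0.34·1.2·k^(0.34−1) = 0.081, hence k_gold = (0.34·1.2/0.081)^(1/0.66) ≈ 11.5852.
Output: y_gold = 1.2·k_gold^0.34 = 1.2·11.5852^0.34 ≈ 2.7600.

y_gold ≈ 2.760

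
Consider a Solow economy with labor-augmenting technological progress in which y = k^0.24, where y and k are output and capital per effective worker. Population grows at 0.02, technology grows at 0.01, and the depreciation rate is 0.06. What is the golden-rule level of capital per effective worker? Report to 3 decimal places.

n + g + δ = 0.02 + 0.01 + 0.06 = 0.09.
Setting f'(k) = n+g+δ gives 0.24·k^(0.24−1) = 0.09, hence k_gold = (0.24/0.09)^(1/0.76) ≈ 3.6348.

k_gold ≈ 3.635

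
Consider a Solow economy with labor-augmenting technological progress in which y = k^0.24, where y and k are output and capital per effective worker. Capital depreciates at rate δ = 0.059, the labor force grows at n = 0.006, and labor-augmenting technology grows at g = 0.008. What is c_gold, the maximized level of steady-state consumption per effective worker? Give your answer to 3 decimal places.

c_gold ≈ 1.107

The effective depreciation rate is n + g + δ = 0.006 + 0.008 + 0.059 = 0.073.
At the golden rule the marginal product of capital equals n+g+δ: 0.24·k^(0.24−1) = 0.073. Solving, k_gold = (0.24/0.073)^(1/0.76) ≈ 4.7876.
y_gold = 4.7876^0.24 ≈ 1.4562.
c_gold = y_gold − (n+g+δ)·k_gold = 1.4562 − 0.073·4.7876 ≈ 1.1067.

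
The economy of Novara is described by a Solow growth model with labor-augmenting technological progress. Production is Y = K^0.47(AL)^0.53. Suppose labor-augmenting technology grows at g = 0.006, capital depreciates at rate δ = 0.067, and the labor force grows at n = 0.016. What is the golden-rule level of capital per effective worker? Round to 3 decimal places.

k_gold ≈ 23.099

Break-even investment rate: n + g + δ = 0.016 + 0.006 + 0.067 = 0.089.
At the golden rule the marginal product of capital equals n+g+δ: 0.47·k^(0.47−1) = 0.089. Solving, k_gold = (0.47/0.089)^(1/0.53) ≈ 23.0993.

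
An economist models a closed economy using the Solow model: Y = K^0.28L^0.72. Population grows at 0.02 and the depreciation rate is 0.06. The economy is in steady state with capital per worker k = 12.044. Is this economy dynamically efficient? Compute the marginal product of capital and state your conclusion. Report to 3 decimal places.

Capital per worker breaks even when investment replaces (n + δ)·k; here n + δ = 0.08.
MPK = 0.28·k^(0.28−1) = 0.28·12.044^(-0.72) ≈ 0.0467.
MPK < 0.08, so the economy is dynamically inefficient (over-saving).

dynamically inefficient; MPK ≈ 0.047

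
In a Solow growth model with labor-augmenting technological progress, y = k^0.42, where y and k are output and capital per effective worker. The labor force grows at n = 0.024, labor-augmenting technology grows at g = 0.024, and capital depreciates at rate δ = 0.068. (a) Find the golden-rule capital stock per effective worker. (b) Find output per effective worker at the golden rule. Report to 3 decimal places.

(a) k_gold ≈ 9.192; (b) y_gold ≈ 2.539

The effective depreciation rate is n + g + δ = 0.024 + 0.024 + 0.068 = 0.116.
Maximizing c = f(k) − (n+g+δ)·k gives f'(k) = n+g+δ, i.e. 0.42·k^(0.42−1) = 0.116, so k_gold = (0.42/0.116)^(1/0.58) ≈ 9.1925.
y_gold = 9.1925^0.42 ≈ 2.5389.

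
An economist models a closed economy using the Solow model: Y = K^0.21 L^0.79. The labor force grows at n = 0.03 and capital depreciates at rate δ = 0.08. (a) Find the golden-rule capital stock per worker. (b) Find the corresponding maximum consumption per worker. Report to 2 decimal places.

n + δ = 0.03 + 0.08 = 0.11.
Maximizing c = f(k) − (n+δ)·k gives f'(k) = n+δ, i.e. 0.21·k^(0.21−1) = 0.11, so k_gold = (0.21/0.11)^(1/0.79) ≈ 2.2671.
y_gold = 2.2671^0.21 ≈ 1.1875; c_gold = y_gold − 0.11·k_gold ≈ 0.9382.

(a) k_gold ≈ 2.27; (b) c_gold ≈ 0.94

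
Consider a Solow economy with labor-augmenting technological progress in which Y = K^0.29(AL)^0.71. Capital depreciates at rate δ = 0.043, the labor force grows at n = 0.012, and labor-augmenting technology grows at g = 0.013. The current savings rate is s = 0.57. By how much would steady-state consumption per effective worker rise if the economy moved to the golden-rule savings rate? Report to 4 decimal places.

The effective depreciation rate is n + g + δ = 0.012 + 0.013 + 0.043 = 0.068.
Current steady state (s = 0.57): k* = (0.57/0.068)^(1/0.71) ≈ 19.9763, y* = 19.9763^0.29 ≈ 2.3831, c* = (1−0.57)·2.3831 ≈ 1.0247.
At the golden rule the marginal product of capital equals n+g+δ: 0.29·k^(0.29−1) = 0.068. Solving, k_gold = (0.29/0.068)^(1/0.71) ≈ 7.7120.
y_gold = 7.7120^0.29 ≈ 1.8083, c_gold = y_gold − 0.068·k_gold ≈ 1.2839.
Gain: Δc = 1.2839 − 1.0247 ≈ 0.2592.

Δc ≈ 0.2592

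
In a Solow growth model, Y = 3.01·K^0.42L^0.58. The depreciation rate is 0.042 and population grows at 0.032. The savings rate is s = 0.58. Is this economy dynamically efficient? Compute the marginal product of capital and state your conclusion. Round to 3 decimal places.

dynamically inefficient; MPK ≈ 0.054

n + δ = 0.032 + 0.042 = 0.074.
Steady-state k*: s·A·k^0.42 = 0.074·k gives k* = (0.58·3.01/0.074)^(1/0.58) ≈ 232.7193.
MPK = 0.42·3.01·232.7193^(-0.58) ≈ 0.0536.
MPK < n+δ = 0.074, so the economy is dynamically inefficient (over-saving).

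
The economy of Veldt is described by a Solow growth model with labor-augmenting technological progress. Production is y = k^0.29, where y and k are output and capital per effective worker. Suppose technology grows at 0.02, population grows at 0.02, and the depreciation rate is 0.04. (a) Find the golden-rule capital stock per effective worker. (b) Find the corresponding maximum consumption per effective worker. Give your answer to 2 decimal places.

(a) k_gold ≈ 6.13; (b) c_gold ≈ 1.20

Capital per effective worker breaks even when investment replaces (n + g + δ)·k; here n + g + δ = 0.08.
Golden rule sets MPK = n+g+δ: 0.29·k^(0.29−1) = 0.08, so k_gold = (0.29/0.08)^(1/0.71) ≈ 6.1342.
y_gold = 6.1342^0.29 ≈ 1.6922; c_gold = y_gold − 0.08·k_gold ≈ 1.2015.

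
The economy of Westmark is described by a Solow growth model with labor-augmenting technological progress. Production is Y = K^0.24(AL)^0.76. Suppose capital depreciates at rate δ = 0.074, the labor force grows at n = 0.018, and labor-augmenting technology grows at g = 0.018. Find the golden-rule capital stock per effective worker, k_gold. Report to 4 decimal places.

The effective depreciation rate is n + g + δ = 0.018 + 0.018 + 0.074 = 0.11.
Golden rule sets MPK = n+g+δ: 0.24·k^(0.24−1) = 0.11, so k_gold = (0.24/0.11)^(1/0.76) ≈ 2.7913.

k_gold ≈ 2.7913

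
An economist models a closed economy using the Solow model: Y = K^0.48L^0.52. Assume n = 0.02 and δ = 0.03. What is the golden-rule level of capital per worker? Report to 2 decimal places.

The effective depreciation rate is n + δ = 0.02 + 0.03 = 0.05.
At the golden rule the marginal product of capital equals n+δ: 0.48·k^(0.48−1) = 0.05. Solving, k_gold = (0.48/0.05)^(1/0.52) ≈ 77.4432.

k_gold ≈ 77.44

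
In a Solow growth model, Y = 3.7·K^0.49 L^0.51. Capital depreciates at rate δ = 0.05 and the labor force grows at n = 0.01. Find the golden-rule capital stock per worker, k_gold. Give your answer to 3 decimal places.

The effective depreciation rate is n + δ = 0.01 + 0.05 = 0.06.
Setting f'(k) = n+δ gives 0.49·3.7·k^(0.49−1) = 0.06, hence k_gold = (0.49·3.7/0.06)^(1/0.51) ≈ 798.8113.

k_gold ≈ 798.811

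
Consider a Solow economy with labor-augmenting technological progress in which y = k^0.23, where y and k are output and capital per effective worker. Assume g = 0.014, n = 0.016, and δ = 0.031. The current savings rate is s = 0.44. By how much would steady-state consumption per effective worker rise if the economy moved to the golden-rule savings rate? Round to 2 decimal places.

Δc ≈ 0.13

Capital per effective worker breaks even when investment replaces (n + g + δ)·k; here n + g + δ = 0.061.
Current steady state (s = 0.44): k* = (0.44/0.061)^(1/0.77) ≈ 13.0150, y* = 13.0150^0.23 ≈ 1.8044, c* = (1−0.44)·1.8044 ≈ 1.0104.
Golden rule sets MPK = n+g+δ: 0.23·k^(0.23−1) = 0.061, so k_gold = (0.23/0.061)^(1/0.77) ≈ 5.6049.
y_gold = 5.6049^0.23 ≈ 1.4865, c_gold = y_gold − 0.061·k_gold ≈ 1.1446.
Gain: Δc = 1.1446 − 1.0104 ≈ 0.1342.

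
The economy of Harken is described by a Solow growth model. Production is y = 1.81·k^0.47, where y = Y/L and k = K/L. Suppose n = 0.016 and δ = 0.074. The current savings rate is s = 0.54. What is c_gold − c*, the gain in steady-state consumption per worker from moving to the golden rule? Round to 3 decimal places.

The effective depreciation rate is n + δ = 0.016 + 0.074 = 0.09.
Current steady state (s = 0.54): k* = (0.54·1.81/0.09)^(1/0.53) ≈ 90.0318, y* = 1.81·90.0318^0.47 ≈ 15.0053, c* = (1−0.54)·15.0053 ≈ 6.9024.
Maximizing c = f(k) − (n+δ)·k gives f'(k) = n+δ, i.e. 0.47·1.81·k^(0.47−1) = 0.09, so k_gold = (0.47·1.81/0.09)^(1/0.53) ≈ 69.2835.
y_gold = 1.81·69.2835^0.47 ≈ 13.2671, c_gold = y_gold − 0.09·k_gold ≈ 7.0315.
Gain: Δc = 7.0315 − 6.9024 ≈ 0.1291.

Δc ≈ 0.129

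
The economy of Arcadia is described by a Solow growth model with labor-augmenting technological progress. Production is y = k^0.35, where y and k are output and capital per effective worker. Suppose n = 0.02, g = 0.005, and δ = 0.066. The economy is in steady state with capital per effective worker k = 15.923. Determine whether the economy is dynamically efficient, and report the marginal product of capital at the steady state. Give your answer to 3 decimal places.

dynamically inefficient; MPK ≈ 0.058

n + g + δ = 0.02 + 0.005 + 0.066 = 0.091.
MPK = 0.35·k^(0.35−1) = 0.35·15.923^(-0.65) ≈ 0.0579.
MPK < 0.091, so the economy is dynamically inefficient (over-saving).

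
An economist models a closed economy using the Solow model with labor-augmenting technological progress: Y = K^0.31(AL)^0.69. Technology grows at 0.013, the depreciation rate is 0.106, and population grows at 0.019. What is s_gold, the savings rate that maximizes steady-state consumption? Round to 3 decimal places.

s_gold = 0.310

Break-even investment rate: n + g + δ = 0.019 + 0.013 + 0.106 = 0.138.
At the golden rule MPK = n+g+δ, and in any Cobb-Douglas steady state s = (n+g+δ)·k/y = MPK·k/y = capital's share 0.31.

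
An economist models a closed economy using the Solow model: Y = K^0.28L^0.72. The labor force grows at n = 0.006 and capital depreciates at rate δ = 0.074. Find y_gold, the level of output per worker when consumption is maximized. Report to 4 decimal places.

y_gold ≈ 1.6277

The effective depreciation rate is n + δ = 0.006 + 0.074 = 0.08.
Maximizing c = f(k) − (n+δ)·k gives f'(k) = n+δ, i.e. 0.28·k^(0.28−1) = 0.08, so k_gold = (0.28/0.08)^(1/0.72) ≈ 5.6971.
Output: y_gold = k_gold^0.28 = 5.6971^0.28 ≈ 1.6277.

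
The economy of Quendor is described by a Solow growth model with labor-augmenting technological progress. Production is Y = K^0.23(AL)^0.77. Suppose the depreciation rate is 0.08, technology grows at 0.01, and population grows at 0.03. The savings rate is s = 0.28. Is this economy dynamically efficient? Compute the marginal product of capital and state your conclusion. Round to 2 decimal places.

The effective depreciation rate is n + g + δ = 0.03 + 0.01 + 0.08 = 0.12.
Steady-state k*: s·k^0.23 = 0.12·k gives k* = (0.28/0.12)^(1/0.77) ≈ 3.0053.
MPK = 0.23·3.0053^(-0.77) ≈ 0.0986.
MPK < n+g+δ = 0.12, so the economy is dynamically inefficient (over-saving).

dynamically inefficient; MPK ≈ 0.10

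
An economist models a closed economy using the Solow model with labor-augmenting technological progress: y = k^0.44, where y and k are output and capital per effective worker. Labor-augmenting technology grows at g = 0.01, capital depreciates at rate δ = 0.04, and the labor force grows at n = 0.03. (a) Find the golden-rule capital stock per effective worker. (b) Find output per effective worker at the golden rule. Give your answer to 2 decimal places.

(a) k_gold ≈ 20.99; (b) y_gold ≈ 3.82

Break-even investment rate: n + g + δ = 0.03 + 0.01 + 0.04 = 0.08.
Maximizing c = f(k) − (n+g+δ)·k gives f'(k) = n+g+δ, i.e. 0.44·k^(0.44−1) = 0.08, so k_gold = (0.44/0.08)^(1/0.56) ≈ 20.9931.
y_gold = 20.9931^0.44 ≈ 3.8169.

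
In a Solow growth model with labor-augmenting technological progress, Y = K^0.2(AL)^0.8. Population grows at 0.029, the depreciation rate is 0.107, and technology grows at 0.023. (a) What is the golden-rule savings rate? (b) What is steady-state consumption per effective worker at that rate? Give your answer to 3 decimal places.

n + g + δ = 0.029 + 0.023 + 0.107 = 0.159.
For Cobb-Douglas, s_gold equals capital's share: s_gold = 0.2.
At the golden rule the marginal product of capital equals n+g+δ: 0.2·k^(0.2−1) = 0.159. Solving, k_gold = (0.2/0.159)^(1/0.8) ≈ 1.3321.
y_gold = 1.3321^0.2 ≈ 1.0590; c_gold = (1−0.2)·y_gold ≈ 0.8472.

(a) s_gold = 0.200; (b) c_gold ≈ 0.847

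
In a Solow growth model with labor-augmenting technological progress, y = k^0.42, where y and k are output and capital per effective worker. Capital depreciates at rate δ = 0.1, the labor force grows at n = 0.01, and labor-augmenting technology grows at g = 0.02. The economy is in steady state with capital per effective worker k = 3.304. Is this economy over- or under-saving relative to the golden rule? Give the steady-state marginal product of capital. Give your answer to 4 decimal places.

under-saving; MPK ≈ 0.2100

n + g + δ = 0.01 + 0.02 + 0.1 = 0.13.
MPK = 0.42·k^(0.42−1) = 0.42·3.304^(-0.58) ≈ 0.2100.
MPK > 0.13, so the economy is dynamically efficient (under-saving).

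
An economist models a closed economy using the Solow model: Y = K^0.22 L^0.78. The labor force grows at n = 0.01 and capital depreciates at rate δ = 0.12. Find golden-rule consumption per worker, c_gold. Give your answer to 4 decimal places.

c_gold ≈ 0.9048

n + δ = 0.01 + 0.12 = 0.13.
At the golden rule the marginal product of capital equals n+δ: 0.22·k^(0.22−1) = 0.13. Solving, k_gold = (0.22/0.13)^(1/0.78) ≈ 1.9630.
y_gold = 1.9630^0.22 ≈ 1.1600.
c_gold = y_gold − (n+δ)·k_gold = 1.1600 − 0.13·1.9630 ≈ 0.9048.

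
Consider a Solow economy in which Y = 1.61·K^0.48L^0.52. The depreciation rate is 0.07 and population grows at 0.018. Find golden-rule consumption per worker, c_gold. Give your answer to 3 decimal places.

c_gold ≈ 6.221

n + δ = 0.018 + 0.07 = 0.088.
Maximizing c = f(k) − (n+δ)·k gives f'(k) = n+δ, i.e. 0.48·1.61·k^(0.48−1) = 0.088, so k_gold = (0.48·1.61/0.088)^(1/0.52) ≈ 65.2507.
y_gold = 1.61·65.2507^0.48 ≈ 11.9626.
c_gold = y_gold − (n+δ)·k_gold = 11.9626 − 0.088·65.2507 ≈ 6.2206.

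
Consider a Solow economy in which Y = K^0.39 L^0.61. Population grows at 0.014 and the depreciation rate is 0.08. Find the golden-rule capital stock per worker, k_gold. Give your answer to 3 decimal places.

The effective depreciation rate is n + δ = 0.014 + 0.08 = 0.094.
Golden rule sets MPK = n+δ: 0.39·k^(0.39−1) = 0.094, so k_gold = (0.39/0.094)^(1/0.61) ≈ 10.3041.

k_gold ≈ 10.304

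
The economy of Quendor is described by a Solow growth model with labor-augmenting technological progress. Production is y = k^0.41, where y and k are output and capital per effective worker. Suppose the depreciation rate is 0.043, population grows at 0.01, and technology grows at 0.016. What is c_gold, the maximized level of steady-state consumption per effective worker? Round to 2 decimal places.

c_gold ≈ 2.04

The effective depreciation rate is n + g + δ = 0.01 + 0.016 + 0.043 = 0.069.
At the golden rule the marginal product of capital equals n+g+δ: 0.41·k^(0.41−1) = 0.069. Solving, k_gold = (0.41/0.069)^(1/0.59) ≈ 20.5000.
y_gold = 20.5000^0.41 ≈ 3.4500.
c_gold = y_gold − (n+g+δ)·k_gold = 3.4500 − 0.069·20.5000 ≈ 2.0355.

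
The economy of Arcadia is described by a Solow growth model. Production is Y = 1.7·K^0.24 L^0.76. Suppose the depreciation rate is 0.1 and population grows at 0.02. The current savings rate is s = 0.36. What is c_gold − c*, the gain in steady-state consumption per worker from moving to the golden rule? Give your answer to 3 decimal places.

Δc ≈ 0.082

Capital per worker breaks even when investment replaces (n + δ)·k; here n + δ = 0.12.
Current steady state (s = 0.36): k* = (0.36·1.7/0.12)^(1/0.76) ≈ 8.5313, y* = 1.7·8.5313^0.24 ≈ 2.8438, c* = (1−0.36)·2.8438 ≈ 1.8200.
Maximizing c = f(k) − (n+δ)·k gives f'(k) = n+δ, i.e. 0.24·1.7·k^(0.24−1) = 0.12, so k_gold = (0.24·1.7/0.12)^(1/0.76) ≈ 5.0040.
y_gold = 1.7·5.0040^0.24 ≈ 2.5020, c_gold = y_gold − 0.12·k_gold ≈ 1.9015.
Gain: Δc = 1.9015 − 1.8200 ≈ 0.0815.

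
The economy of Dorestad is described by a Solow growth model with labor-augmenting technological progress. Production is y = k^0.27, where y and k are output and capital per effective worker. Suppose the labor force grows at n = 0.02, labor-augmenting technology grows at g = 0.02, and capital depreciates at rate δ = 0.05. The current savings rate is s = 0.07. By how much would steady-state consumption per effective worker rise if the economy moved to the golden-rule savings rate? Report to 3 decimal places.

Break-even investment rate: n + g + δ = 0.02 + 0.02 + 0.05 = 0.09.
Current steady state (s = 0.07): k* = (0.07/0.09)^(1/0.73) ≈ 0.7087, y* = 0.7087^0.27 ≈ 0.9112, c* = (1−0.07)·0.9112 ≈ 0.8475.
Maximizing c = f(k) − (n+g+δ)·k gives f'(k) = n+g+δ, i.e. 0.27·k^(0.27−1) = 0.09, so k_gold = (0.27/0.09)^(1/0.73) ≈ 4.5039.
y_gold = 4.5039^0.27 ≈ 1.5013, c_gold = y_gold − 0.09·k_gold ≈ 1.0960.
Gain: Δc = 1.0960 − 0.8475 ≈ 0.2485.

Δc ≈ 0.249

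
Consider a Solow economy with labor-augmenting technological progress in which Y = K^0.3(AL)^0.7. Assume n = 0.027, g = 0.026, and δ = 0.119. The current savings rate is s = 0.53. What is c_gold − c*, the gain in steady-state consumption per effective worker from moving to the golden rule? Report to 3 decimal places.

n + g + δ = 0.027 + 0.026 + 0.119 = 0.172.
Current steady state (s = 0.53): k* = (0.53/0.172)^(1/0.7) ≈ 4.9913, y* = 4.9913^0.3 ≈ 1.6198, c* = (1−0.53)·1.6198 ≈ 0.7613.
Maximizing c = f(k) − (n+g+δ)·k gives f'(k) = n+g+δ, i.e. 0.3·k^(0.3−1) = 0.172, so k_gold = (0.3/0.172)^(1/0.7) ≈ 2.2138.
y_gold = 2.2138^0.3 ≈ 1.2692, c_gold = y_gold − 0.172·k_gold ≈ 0.8885.
Gain: Δc = 0.8885 − 0.7613 ≈ 0.1272.

Δc ≈ 0.127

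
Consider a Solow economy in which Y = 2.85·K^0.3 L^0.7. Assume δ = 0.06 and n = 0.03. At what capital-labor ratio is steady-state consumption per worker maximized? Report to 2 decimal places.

The effective depreciation rate is n + δ = 0.03 + 0.06 = 0.09.
Setting f'(k) = n+δ gives 0.3·2.85·k^(0.3−1) = 0.09, hence k_gold = (0.3·2.85/0.09)^(1/0.7) ≈ 24.9315.

k_gold ≈ 24.93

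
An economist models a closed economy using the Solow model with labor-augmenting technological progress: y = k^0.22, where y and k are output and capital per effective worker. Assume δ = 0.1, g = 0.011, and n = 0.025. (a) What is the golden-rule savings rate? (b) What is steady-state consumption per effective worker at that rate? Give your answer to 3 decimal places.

(a) s_gold = 0.220; (b) c_gold ≈ 0.893

n + g + δ = 0.025 + 0.011 + 0.1 = 0.136.
For Cobb-Douglas, s_gold equals capital's share: s_gold = 0.22.
Setting f'(k) = n+g+δ gives 0.22·k^(0.22−1) = 0.136, hence k_gold = (0.22/0.136)^(1/0.78) ≈ 1.8527.
y_gold = 1.8527^0.22 ≈ 1.1453; c_gold = (1−0.22)·y_gold ≈ 0.8933.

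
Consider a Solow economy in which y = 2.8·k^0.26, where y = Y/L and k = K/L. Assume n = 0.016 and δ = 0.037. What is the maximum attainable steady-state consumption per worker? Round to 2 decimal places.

c_gold ≈ 5.20

The effective depreciation rate is n + δ = 0.016 + 0.037 = 0.053.
Setting f'(k) = n+δ gives 0.26·2.8·k^(0.26−1) = 0.053, hence k_gold = (0.26·2.8/0.053)^(1/0.74) ≈ 34.4860.
y_gold = 2.8·34.4860^0.26 ≈ 7.0298.
c_gold = y_gold − (n+δ)·k_gold = 7.0298 − 0.053·34.4860 ≈ 5.2021.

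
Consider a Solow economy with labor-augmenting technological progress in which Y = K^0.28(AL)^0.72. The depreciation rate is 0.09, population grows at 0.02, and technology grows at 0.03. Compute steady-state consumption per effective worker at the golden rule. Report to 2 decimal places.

The effective depreciation rate is n + g + δ = 0.02 + 0.03 + 0.09 = 0.14.
At the golden rule the marginal product of capital equals n+g+δ: 0.28·k^(0.28−1) = 0.14. Solving, k_gold = (0.28/0.14)^(1/0.72) ≈ 2.6188.
y_gold = 2.6188^0.28 ≈ 1.3094.
c_gold = y_gold − (n+g+δ)·k_gold = 1.3094 − 0.14·2.6188 ≈ 0.9428.

c_gold ≈ 0.94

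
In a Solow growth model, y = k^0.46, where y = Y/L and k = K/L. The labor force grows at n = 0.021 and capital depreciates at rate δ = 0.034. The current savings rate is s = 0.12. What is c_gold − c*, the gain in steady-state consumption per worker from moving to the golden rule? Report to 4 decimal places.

Capital per worker breaks even when investment replaces (n + δ)·k; here n + δ = 0.055.
Current steady state (s = 0.12): k* = (0.12/0.055)^(1/0.54) ≈ 4.2407, y* = 4.2407^0.46 ≈ 1.9437, c* = (1−0.12)·1.9437 ≈ 1.7104.
Golden rule sets MPK = n+δ: 0.46·k^(0.46−1) = 0.055, so k_gold = (0.46/0.055)^(1/0.54) ≈ 51.0669.
y_gold = 51.0669^0.46 ≈ 6.1058, c_gold = y_gold − 0.055·k_gold ≈ 3.2971.
Gain: Δc = 3.2971 − 1.7104 ≈ 1.5867.

Δc ≈ 1.5867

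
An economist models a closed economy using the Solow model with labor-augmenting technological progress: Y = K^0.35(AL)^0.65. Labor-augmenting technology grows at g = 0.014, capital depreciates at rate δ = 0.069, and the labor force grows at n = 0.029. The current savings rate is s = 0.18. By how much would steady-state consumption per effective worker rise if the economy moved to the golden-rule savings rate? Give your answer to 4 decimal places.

The effective depreciation rate is n + g + δ = 0.029 + 0.014 + 0.069 = 0.112.
Current steady state (s = 0.18): k* = (0.18/0.112)^(1/0.65) ≈ 2.0749, y* = 2.0749^0.35 ≈ 1.2911, c* = (1−0.18)·1.2911 ≈ 1.0587.
At the golden rule the marginal product of capital equals n+g+δ: 0.35·k^(0.35−1) = 0.112. Solving, k_gold = (0.35/0.112)^(1/0.65) ≈ 5.7718.
y_gold = 5.7718^0.35 ≈ 1.8470, c_gold = y_gold − 0.112·k_gold ≈ 1.2005.
Gain: Δc = 1.2005 − 1.0587 ≈ 0.1418.

Δc ≈ 0.1418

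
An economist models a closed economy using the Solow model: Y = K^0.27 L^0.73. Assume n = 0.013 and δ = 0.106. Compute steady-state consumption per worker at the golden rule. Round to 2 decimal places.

Capital per worker breaks even when investment replaces (n + δ)·k; here n + δ = 0.119.
At the golden rule the marginal product of capital equals n+δ: 0.27·k^(0.27−1) = 0.119. Solving, k_gold = (0.27/0.119)^(1/0.73) ≈ 3.0720.
y_gold = 3.0720^0.27 ≈ 1.3540.
c_gold = y_gold − (n+δ)·k_gold = 1.3540 − 0.119·3.0720 ≈ 0.9884.

c_gold ≈ 0.99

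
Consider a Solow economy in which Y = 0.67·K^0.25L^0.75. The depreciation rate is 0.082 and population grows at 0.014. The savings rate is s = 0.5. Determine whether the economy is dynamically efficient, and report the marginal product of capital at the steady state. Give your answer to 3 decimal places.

dynamically inefficient; MPK ≈ 0.048

Break-even investment rate: n + δ = 0.014 + 0.082 = 0.096.
Steady-state k*: s·A·k^0.25 = 0.096·k gives k* = (0.5·0.67/0.096)^(1/0.75) ≈ 5.2930.
MPK = 0.25·0.67·5.2930^(-0.75) ≈ 0.0480.
MPK < n+δ = 0.096, so the economy is dynamically inefficient (over-saving).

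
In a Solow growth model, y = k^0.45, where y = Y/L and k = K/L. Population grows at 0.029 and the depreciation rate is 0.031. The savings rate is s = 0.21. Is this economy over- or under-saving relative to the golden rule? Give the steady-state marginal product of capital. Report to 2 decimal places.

under-saving; MPK ≈ 0.13

n + δ = 0.029 + 0.031 = 0.06.
Steady-state k*: s·k^0.45 = 0.06·k gives k* = (0.21/0.06)^(1/0.55) ≈ 9.7547.
MPK = 0.45·9.7547^(-0.55) ≈ 0.1286.
MPK > n+δ = 0.06, so the economy is dynamically efficient (under-saving).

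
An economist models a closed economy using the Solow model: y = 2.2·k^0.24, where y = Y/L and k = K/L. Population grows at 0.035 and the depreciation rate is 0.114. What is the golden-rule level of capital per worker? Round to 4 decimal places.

Capital per worker breaks even when investment replaces (n + δ)·k; here n + δ = 0.149.
Maximizing c = f(k) − (n+δ)·k gives f'(k) = n+δ, i.e. 0.24·2.2·k^(0.24−1) = 0.149, so k_gold = (0.24·2.2/0.149)^(1/0.76) ≈ 5.2839.

k_gold ≈ 5.2839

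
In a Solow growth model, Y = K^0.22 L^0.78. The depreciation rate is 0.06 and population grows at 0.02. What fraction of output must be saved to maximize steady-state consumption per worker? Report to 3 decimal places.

n + δ = 0.02 + 0.06 = 0.08.
At the golden rule MPK = n+δ, and in any Cobb-Douglas steady state s = (n+δ)·k/y = MPK·k/y = capital's share 0.22.

s_gold = 0.220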